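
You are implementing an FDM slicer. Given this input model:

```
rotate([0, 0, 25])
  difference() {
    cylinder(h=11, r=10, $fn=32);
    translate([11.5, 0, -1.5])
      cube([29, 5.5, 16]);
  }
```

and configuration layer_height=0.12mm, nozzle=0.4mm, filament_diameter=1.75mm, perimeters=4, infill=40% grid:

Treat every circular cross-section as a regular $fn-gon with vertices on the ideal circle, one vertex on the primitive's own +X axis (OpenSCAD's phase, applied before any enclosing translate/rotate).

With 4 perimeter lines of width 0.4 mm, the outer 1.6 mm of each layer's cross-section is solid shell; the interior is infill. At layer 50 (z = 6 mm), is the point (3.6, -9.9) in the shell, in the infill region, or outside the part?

outside

At z = 6 mm: the r=10 cylinder gives a regular 32-gon of circumradius 10 (constant along its height); the cube at (11.5, 0) is present — its section is the full 29×5.5 rectangle; After the difference (first − rest): starting from the r=10 cylinder, the 29×5.5 cube at (11.5, 0) misses the remaining region (no effect) — 1 connected region; (whole slice rotated 25° about Z — lengths, areas and connectivity unchanged). Overall, the cross-section is a single solid region. Undo the 25° rotation: the query point maps to (-0.921, -10.494) in the un-rotated model frame. The nearest boundary edge runs (-0.00, -10.00)→(-1.95, -9.81); distance from the point to it = 0.58 mm. The point is not inside any of the regions above, so it lies outside the cross-section (0.58 mm from the nearest boundary).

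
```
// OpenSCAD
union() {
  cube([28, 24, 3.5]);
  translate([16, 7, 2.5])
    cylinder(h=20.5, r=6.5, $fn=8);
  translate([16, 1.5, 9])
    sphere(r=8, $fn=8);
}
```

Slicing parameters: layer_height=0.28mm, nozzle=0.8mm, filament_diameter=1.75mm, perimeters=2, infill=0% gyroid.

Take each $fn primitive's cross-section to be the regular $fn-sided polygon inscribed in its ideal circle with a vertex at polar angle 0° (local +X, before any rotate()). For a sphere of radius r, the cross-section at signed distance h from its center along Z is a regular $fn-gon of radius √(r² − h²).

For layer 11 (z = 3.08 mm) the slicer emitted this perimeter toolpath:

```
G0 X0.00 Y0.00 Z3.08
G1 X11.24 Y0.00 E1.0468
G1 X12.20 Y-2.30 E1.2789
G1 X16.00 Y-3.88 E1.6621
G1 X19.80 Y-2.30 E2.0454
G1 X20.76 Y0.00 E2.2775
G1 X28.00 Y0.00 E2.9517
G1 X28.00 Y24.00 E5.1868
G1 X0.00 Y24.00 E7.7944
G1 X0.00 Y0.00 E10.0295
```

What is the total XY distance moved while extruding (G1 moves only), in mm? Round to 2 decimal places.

Sum the Euclidean lengths of each G1 segment: total = 107.70 mm.

107.70 mm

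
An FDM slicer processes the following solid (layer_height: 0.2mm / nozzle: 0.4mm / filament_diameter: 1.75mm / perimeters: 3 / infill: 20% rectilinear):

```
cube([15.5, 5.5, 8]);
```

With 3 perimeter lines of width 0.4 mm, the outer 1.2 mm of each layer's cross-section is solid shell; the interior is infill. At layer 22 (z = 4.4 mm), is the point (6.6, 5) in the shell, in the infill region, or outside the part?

At z = 4.4 mm: the cube (footprint 15.5×5.5) is included at this height. Overall, the cross-section is a single solid region. The nearest boundary edge runs (15.50, 5.50)→(0.00, 5.50); distance from the point to it = 0.50 mm. The point is inside the cross-section, 0.50 mm from the nearest boundary — within the 1.2 mm shell band (3 × 0.4).

shell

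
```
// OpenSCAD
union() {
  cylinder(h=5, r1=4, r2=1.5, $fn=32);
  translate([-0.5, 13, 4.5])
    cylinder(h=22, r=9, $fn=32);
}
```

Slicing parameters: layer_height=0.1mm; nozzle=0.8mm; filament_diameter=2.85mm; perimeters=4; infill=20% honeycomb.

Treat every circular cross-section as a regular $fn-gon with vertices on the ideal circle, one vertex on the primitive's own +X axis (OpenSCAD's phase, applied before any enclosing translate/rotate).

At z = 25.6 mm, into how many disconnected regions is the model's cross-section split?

At z = 25.6 mm: the cone is absent (z outside [0, 5]); the r=9 cylinder at (-0.5, 13) gives a regular 32-gon of circumradius 9 (constant along its height); Taking the union: only the r=9 cylinder at (-0.5, 13) is present, so the union is just that shape — 1 connected region. The result has 1 disconnected region.

1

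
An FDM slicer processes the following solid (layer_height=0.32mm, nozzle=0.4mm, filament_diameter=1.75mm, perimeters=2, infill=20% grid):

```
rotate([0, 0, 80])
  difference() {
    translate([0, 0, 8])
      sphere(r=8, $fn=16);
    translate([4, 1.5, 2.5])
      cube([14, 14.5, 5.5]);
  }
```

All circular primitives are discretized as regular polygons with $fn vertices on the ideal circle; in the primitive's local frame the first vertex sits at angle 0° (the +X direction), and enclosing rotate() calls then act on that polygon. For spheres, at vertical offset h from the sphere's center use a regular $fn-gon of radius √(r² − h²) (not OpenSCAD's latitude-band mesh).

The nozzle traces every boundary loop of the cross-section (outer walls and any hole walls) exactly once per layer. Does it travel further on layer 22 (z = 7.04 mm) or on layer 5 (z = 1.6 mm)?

Layer 22 (z = 7.04): the r=8 sphere contributes a regular 16-gon of circumradius √(8²−0.96²) = 7.942 (perimeter = 2·16·7.942·sin(180°/16) = 49.58 mm); the cube at (4, 1.5) (footprint 14×14.5) is included at this height (perimeter 57.00 mm); After the difference (first − rest): starting from the r=8 sphere, the 14×14.5 cube at (4, 1.5) partially overlaps it — only the 12.63 mm² overlap (of its 203.00 mm²) is removed, clipping the outline — boundary = 51.81 mm; (rotated 80° about Z; rotation is an isometry so areas/perimeters/island counts are preserved). So its perimeter = 51.81 mm. Layer 5 (z = 1.6): the r=8 sphere slices to a regular 16-gon of circumradius 4.800 (√(r²−h²) with h=6.4 from center) (perimeter = 2·16·4.800·sin(180°/16) = 29.97 mm); the cube at (4, 1.5) is absent (z outside [2.5, 8]); After the difference (first − rest): none of the subtracted shapes is present at this height, so the r=8 sphere is unchanged — boundary = 29.97 mm; (rotated 80° about Z; rotation is an isometry so areas/perimeters/island counts are preserved). So its perimeter = 29.97 mm. Layer 22 is larger (51.81 vs 29.97 mm).

layer 22 (z = 7.04 mm)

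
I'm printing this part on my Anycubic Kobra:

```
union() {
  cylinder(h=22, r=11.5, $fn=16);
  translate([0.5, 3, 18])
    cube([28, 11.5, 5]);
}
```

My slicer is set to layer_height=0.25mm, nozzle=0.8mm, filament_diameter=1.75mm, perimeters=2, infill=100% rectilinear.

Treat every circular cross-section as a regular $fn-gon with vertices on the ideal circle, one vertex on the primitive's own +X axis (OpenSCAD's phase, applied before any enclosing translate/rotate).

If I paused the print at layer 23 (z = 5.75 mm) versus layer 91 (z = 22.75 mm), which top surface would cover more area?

layer 23 (z = 5.75 mm)

Layer 23 (z = 5.75): the r=11.5 cylinder gives a regular 16-gon of circumradius 11.5 (constant along its height) (area = (16/2)·11.500²·sin(360°/16) = 404.88 mm²); the cube at (0.5, 3) does not reach this height (z outside [18, 23]); Combining (union): only the r=11.5 cylinder is present, so the union is just that shape — area = 404.88 mm². So its area = 404.88 mm². Layer 91 (z = 22.75): the cylinder is not intersected at this z (z outside [0, 22]); the cube at (0.5, 3) (footprint 28×11.5) is included at this height (area 322.00 mm²); Merging all regions: only the 28×11.5 cube at (0.5, 3) is present, so the union is just that shape — area = 322.00 mm². So its area = 322.00 mm². Layer 23 is larger (404.88 vs 322.00 mm²).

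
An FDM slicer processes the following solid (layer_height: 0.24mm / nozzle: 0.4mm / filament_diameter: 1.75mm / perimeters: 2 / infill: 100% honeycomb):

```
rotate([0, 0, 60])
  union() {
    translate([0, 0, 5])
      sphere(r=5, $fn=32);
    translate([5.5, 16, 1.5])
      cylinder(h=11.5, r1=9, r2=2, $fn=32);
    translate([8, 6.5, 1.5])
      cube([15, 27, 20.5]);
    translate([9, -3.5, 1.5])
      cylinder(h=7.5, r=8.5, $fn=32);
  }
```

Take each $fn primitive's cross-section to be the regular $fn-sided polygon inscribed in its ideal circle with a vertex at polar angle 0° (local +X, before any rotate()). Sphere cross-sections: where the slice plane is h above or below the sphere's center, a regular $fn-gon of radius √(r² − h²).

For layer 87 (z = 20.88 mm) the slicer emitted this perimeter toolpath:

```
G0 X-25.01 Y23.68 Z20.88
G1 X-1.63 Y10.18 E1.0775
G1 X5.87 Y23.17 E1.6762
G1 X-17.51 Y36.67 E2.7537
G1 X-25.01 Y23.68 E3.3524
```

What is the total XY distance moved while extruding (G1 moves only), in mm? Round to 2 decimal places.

83.99 mm

Sum the Euclidean lengths of each G1 segment: total = 83.99 mm.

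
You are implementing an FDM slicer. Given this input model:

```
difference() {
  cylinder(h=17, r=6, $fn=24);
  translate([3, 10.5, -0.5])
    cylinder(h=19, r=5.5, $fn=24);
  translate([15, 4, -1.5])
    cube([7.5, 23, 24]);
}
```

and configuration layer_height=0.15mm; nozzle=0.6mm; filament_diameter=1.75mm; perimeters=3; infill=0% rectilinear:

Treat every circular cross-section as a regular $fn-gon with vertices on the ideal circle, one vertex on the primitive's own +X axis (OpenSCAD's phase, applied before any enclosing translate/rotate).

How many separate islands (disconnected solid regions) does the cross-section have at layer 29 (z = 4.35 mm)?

At z = 4.35 mm: the cylinder: section is a regular 24-gon, circumradius r=6; the r=5.5 cylinder at (3, 10.5) gives a regular 24-gon of circumradius 5.5 (constant along its height); the cube at (15, 4) is present — its section is the full 7.5×23 rectangle; Subtracting the remaining from the first: starting from the r=6 cylinder, the r=5.5 cylinder at (3, 10.5) partially overlaps it — only the 1.18 mm² overlap (of its 93.95 mm²) is removed, clipping the outline; the 7.5×23 cube at (15, 4) misses the remaining region (no effect) — 1 connected region. Overall, the cross-section is a single solid region. Island count = 1.

1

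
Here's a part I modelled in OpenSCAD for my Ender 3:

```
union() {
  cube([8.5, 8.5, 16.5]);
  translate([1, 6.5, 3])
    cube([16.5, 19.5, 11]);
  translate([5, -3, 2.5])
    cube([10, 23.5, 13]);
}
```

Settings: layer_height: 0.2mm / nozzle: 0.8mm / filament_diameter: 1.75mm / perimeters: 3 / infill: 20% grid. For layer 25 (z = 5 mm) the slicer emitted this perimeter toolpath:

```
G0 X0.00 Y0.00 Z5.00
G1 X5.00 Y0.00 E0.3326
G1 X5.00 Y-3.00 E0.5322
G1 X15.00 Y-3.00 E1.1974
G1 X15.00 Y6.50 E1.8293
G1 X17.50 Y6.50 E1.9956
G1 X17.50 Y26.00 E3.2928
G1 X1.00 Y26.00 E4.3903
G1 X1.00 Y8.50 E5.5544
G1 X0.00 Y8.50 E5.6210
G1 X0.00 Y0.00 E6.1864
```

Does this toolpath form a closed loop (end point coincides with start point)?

yes

Start point (G0): (0.00, 0.00). End point (last G1): the path returns to the start — closed.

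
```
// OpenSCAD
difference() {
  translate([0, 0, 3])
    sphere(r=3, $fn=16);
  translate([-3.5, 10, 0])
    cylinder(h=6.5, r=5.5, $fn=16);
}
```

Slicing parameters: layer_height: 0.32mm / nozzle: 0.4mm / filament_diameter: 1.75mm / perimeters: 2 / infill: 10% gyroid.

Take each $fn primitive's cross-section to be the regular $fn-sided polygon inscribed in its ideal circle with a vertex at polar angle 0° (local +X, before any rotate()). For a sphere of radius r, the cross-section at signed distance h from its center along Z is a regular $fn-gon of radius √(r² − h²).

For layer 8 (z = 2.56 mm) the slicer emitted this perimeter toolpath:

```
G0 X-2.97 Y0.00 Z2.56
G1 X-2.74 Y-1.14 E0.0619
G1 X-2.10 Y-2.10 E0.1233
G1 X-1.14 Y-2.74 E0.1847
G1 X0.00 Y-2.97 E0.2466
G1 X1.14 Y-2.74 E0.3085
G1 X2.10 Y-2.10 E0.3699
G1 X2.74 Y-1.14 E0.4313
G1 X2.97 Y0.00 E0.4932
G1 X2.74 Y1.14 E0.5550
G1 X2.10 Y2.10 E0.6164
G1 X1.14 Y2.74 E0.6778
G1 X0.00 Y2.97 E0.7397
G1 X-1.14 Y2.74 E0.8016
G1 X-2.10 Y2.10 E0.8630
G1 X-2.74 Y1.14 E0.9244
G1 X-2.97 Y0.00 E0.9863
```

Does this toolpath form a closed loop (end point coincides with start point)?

yes

Start point (G0): (-2.97, 0.00). End point (last G1): the path returns to the start — closed.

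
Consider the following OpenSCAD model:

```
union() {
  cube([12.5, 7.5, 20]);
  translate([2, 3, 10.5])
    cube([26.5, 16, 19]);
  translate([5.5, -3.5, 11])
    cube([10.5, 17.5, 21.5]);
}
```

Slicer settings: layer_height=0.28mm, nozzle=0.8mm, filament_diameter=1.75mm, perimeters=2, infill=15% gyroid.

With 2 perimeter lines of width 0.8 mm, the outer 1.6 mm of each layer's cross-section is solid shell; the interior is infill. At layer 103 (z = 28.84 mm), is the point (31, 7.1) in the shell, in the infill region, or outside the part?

outside

At z = 28.84 mm: the cube is not intersected at this z (z outside [0, 20]); the cube at (2, 3) is present — its section is the full 26.5×16 rectangle; the cube at (5.5, -3.5) is present — its section is the full 10.5×17.5 rectangle; Merging all regions: the regions partially overlap (shared area 115.50 mm²), so overlapping operands fuse into one piece — 1 connected region. Overall, the cross-section is a single solid region. The nearest boundary edge runs (28.50, 19.00)→(28.50, 3.00); distance from the point to it = 2.50 mm. The point is not inside any of the regions above, so it lies outside the cross-section (2.50 mm from the nearest boundary).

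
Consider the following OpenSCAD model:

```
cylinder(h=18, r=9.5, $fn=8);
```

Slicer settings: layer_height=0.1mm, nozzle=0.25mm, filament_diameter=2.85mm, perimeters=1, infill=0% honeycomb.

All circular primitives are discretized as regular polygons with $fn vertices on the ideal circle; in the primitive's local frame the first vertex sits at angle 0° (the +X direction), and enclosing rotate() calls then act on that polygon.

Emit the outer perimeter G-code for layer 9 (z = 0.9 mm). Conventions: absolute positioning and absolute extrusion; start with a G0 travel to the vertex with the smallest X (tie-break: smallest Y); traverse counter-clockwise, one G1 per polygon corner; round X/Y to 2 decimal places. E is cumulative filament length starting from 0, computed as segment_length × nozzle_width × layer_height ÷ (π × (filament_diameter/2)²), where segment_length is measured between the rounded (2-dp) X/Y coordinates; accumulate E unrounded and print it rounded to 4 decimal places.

G0 X-9.50 Y0.00 Z0.90
G1 X-6.72 Y-6.72 E0.0285
G1 X0.00 Y-9.50 E0.0570
G1 X6.72 Y-6.72 E0.0855
G1 X9.50 Y0.00 E0.1140
G1 X6.72 Y6.72 E0.1425
G1 X0.00 Y9.50 E0.1710
G1 X-6.72 Y6.72 E0.1995
G1 X-9.50 Y0.00 E0.2280

At z = 0.9 mm: the r=9.5 cylinder contributes a regular 8-gon of circumradius 9.5. The outline is a single polygon with 8 vertices. Extrusion per mm of travel: 0.25 × 0.1 / (π × 1.425²) = 0.003919. Accumulating E over each segment gives final E = 0.2280.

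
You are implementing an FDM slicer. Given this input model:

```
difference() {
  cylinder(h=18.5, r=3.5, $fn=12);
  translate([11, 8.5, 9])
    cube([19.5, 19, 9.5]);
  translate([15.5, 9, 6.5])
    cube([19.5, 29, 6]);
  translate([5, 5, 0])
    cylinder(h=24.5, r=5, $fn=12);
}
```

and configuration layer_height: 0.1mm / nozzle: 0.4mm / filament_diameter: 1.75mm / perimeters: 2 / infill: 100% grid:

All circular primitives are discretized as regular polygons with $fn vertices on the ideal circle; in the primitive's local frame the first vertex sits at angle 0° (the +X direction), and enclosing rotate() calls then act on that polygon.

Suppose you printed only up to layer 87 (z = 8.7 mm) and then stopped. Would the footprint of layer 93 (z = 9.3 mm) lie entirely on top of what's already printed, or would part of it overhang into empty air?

Compare the two slices. At z = 8.7: the r=3.5 cylinder gives a regular 12-gon of circumradius 3.5 (constant along its height) (area = (12/2)·3.500²·sin(360°/12) = 36.75 mm²); the cube at (11, 8.5) is absent (z outside [9, 18.5]); the 19.5×29 cube at (15.5, 9) contributes its full rectangle (area 565.50 mm²); the r=5 cylinder at (5, 5) gives a regular 12-gon of circumradius 5 (constant along its height) (area = (12/2)·5.000²·sin(360°/12) = 75.00 mm²); After the difference (first − rest): starting from the r=3.5 cylinder (36.75 mm²), the 19.5×29 cube at (15.5, 9) misses the remaining region (no effect); the r=5 cylinder at (5, 5) partially overlaps it — only the 3.59 mm² overlap (of its 75.00 mm²) is removed, clipping the outline — area = 33.16 mm². At z = 9.3: the r=3.5 cylinder gives a regular 12-gon of circumradius 3.5 (constant along its height) (area = (12/2)·3.500²·sin(360°/12) = 36.75 mm²); the 19.5×19 cube at (11, 8.5) contributes its full rectangle (area 370.50 mm²); the 19.5×29 cube at (15.5, 9) contributes its full rectangle (area 565.50 mm²); the r=5 cylinder at (5, 5) gives a regular 12-gon of circumradius 5 (constant along its height) (area = (12/2)·5.000²·sin(360°/12) = 75.00 mm²); Subtracting the remaining from the first: starting from the r=3.5 cylinder (36.75 mm²), the 19.5×19 cube at (11, 8.5) misses the remaining region (no effect); the 19.5×29 cube at (15.5, 9) misses the remaining region (no effect); the r=5 cylinder at (5, 5) partially overlaps it — only the 3.59 mm² overlap (of its 75.00 mm²) is removed, clipping the outline — area = 33.16 mm². Checking containment: the cross-section at z = 9.3 is a subset of the cross-section at z = 8.7.

entirely on top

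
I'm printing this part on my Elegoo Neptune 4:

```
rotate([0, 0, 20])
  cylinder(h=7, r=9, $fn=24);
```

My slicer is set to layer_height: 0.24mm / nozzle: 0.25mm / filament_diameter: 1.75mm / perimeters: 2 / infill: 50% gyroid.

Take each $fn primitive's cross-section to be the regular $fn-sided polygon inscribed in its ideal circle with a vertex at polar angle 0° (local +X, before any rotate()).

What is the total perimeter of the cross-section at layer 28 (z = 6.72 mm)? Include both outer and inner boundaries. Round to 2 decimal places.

56.39 mm

At z = 6.72 mm: the r=9 cylinder gives a regular 24-gon of circumradius 9 (constant along its height) (perimeter = 2·24·9.000·sin(180°/24) = 56.39 mm); (rotated 20° about Z; rotation is an isometry so areas/perimeters/island counts are preserved). Overall, the cross-section is a single solid region. Total boundary length (outer) = 56.39 mm.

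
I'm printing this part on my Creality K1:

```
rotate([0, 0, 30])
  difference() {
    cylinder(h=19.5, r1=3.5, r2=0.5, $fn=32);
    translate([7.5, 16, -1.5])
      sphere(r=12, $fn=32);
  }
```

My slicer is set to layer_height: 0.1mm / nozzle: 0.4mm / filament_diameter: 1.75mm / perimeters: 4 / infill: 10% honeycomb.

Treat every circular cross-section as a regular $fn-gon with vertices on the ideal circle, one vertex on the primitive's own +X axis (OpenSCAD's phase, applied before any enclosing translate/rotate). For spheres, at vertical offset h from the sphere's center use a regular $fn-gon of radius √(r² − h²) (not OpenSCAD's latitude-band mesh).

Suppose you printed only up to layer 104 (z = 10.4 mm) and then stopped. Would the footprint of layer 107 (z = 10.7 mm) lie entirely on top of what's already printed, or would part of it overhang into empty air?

entirely on top

Compare the two slices. At z = 10.4: the cone contributes a regular 32-gon of circumradius 1.900 (interpolated between r1=3.5 and r2=0.5 at t=0.533) (area = (32/2)·1.900²·sin(360°/32) = 11.27 mm²); the r=12 sphere at (7.5, 16) slices to a regular 32-gon of circumradius 1.546 (√(r²−h²) with h=11.9 from center) (area = (32/2)·1.546²·sin(360°/32) = 7.46 mm²); Subtracting the remaining from the first: starting from the cone (11.27 mm²), the r=12 sphere at (7.5, 16) misses the remaining region (no effect) — area = 11.27 mm²; (rotated 30° about Z; rotation is an isometry so areas/perimeters/island counts are preserved). At z = 10.7: the cone: at t=0.549 of its height the radius interpolates to r₁+(r₂−r₁)t = 1.854, giving a regular 32-gon of that circumradius (area = (32/2)·1.854²·sin(360°/32) = 10.73 mm²); the sphere at (7.5, 16) is not intersected at this z (|z−center|=12.200 > r=12); Taking the first minus the rest: none of the subtracted shapes is present at this height, so the cone is unchanged — area = 10.73 mm²; (rotated 30° about Z; rotation is an isometry so areas/perimeters/island counts are preserved). Checking containment: the cross-section at z = 10.7 is a subset of the cross-section at z = 10.4.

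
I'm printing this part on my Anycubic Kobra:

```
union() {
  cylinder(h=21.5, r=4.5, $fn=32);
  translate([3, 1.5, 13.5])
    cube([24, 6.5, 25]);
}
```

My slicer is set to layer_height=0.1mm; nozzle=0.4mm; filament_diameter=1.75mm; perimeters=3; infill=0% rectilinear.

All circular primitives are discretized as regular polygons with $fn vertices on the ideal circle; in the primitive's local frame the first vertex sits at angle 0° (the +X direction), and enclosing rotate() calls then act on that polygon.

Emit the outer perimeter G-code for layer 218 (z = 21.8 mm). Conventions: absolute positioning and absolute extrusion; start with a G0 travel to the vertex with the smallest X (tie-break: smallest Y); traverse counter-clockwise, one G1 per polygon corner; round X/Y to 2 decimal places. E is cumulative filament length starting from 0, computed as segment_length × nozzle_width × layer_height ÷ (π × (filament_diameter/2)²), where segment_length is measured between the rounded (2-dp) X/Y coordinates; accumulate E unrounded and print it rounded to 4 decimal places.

G0 X3.00 Y1.50 Z21.80
G1 X27.00 Y1.50 E0.3991
G1 X27.00 Y8.00 E0.5072
G1 X3.00 Y8.00 E0.9063
G1 X3.00 Y1.50 E1.0144

At z = 21.8 mm: the cylinder is absent (z outside [0, 21.5]); the cube at (3, 1.5) (footprint 24×6.5) is included at this height; Taking the union: only the 24×6.5 cube at (3, 1.5) is present, so the union is just that shape — 1 connected region. The outline is a single polygon with 4 vertices. Extrusion per mm of travel: 0.4 × 0.1 / (π × 0.875²) = 0.016630. Accumulating E over each segment gives final E = 1.0144.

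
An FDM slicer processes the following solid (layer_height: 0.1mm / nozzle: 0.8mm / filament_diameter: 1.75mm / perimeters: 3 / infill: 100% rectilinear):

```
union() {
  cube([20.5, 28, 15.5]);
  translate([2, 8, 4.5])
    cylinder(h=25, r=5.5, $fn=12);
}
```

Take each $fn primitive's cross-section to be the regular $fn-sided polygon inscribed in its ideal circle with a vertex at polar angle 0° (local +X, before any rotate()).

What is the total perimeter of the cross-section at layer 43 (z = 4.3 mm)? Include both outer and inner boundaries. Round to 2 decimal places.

At z = 4.3 mm: the cube (footprint 20.5×28) is included at this height (perimeter 97.00 mm); the cylinder at (2, 8) is absent (z outside [4.5, 29.5]); Combining (union): only the 20.5×28 cube is present, so the union is just that shape — boundary = 97.00 mm. Overall, the cross-section is a single solid region. Total boundary length (outer) = 97.00 mm.

97.00 mm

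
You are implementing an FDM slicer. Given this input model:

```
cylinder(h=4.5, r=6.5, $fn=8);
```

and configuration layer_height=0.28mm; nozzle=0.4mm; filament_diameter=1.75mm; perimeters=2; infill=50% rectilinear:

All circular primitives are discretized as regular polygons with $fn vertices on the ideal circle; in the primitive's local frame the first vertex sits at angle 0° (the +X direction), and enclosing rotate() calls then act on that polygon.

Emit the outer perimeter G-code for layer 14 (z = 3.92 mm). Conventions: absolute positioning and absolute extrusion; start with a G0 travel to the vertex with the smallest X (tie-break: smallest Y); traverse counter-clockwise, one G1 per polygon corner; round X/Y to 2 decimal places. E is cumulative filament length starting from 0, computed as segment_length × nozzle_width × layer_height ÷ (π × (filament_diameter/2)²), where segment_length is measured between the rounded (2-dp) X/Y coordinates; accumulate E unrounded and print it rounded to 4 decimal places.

G0 X-6.50 Y0.00 Z3.92
G1 X-4.60 Y-4.60 E0.2317
G1 X0.00 Y-6.50 E0.4635
G1 X4.60 Y-4.60 E0.6952
G1 X6.50 Y0.00 E0.9270
G1 X4.60 Y4.60 E1.1587
G1 X0.00 Y6.50 E1.3905
G1 X-4.60 Y4.60 E1.6222
G1 X-6.50 Y0.00 E1.8540

At z = 3.92 mm: the r=6.5 cylinder gives a regular 8-gon of circumradius 6.5 (constant along its height). The outline is a single polygon with 8 vertices. Extrusion per mm of travel: 0.4 × 0.28 / (π × 0.875²) = 0.046564. Accumulating E over each segment gives final E = 1.8540.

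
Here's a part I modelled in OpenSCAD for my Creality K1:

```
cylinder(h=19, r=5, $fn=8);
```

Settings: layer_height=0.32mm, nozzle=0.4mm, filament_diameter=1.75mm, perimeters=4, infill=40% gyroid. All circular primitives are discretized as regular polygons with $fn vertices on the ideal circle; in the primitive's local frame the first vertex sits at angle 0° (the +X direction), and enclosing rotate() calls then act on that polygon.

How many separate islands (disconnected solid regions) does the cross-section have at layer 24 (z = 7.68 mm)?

1

At z = 7.68 mm: the cylinder: section is a regular 8-gon, circumradius r=5. Overall, the cross-section is a single solid region. Island count = 1.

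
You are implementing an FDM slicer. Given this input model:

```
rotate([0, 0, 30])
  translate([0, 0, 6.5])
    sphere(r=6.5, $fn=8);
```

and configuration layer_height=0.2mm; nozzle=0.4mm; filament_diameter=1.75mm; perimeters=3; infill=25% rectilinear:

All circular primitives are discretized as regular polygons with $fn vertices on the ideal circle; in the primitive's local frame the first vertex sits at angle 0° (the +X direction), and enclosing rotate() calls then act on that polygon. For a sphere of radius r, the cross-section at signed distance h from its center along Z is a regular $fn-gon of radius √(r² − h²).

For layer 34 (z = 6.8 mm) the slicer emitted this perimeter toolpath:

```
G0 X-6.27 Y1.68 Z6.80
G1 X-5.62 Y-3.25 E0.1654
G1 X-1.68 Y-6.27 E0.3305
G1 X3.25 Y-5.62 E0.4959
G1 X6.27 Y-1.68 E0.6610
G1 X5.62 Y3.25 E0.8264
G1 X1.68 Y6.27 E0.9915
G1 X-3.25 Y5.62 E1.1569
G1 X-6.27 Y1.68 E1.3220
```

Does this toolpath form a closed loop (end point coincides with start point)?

Start point (G0): (-6.27, 1.68). End point (last G1): the path returns to the start — closed.

yes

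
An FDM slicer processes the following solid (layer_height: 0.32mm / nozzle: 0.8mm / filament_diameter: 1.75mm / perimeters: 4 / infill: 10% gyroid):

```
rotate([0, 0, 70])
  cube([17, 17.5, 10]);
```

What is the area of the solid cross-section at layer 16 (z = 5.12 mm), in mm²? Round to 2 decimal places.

297.50 mm²

At z = 5.12 mm: the cube is present — its section is the full 17×17.5 rectangle (area 297.50 mm²); (rotated 70° about Z; rotation is an isometry so areas/perimeters/island counts are preserved). Overall, the cross-section is a single solid region. Net area = 297.50 mm².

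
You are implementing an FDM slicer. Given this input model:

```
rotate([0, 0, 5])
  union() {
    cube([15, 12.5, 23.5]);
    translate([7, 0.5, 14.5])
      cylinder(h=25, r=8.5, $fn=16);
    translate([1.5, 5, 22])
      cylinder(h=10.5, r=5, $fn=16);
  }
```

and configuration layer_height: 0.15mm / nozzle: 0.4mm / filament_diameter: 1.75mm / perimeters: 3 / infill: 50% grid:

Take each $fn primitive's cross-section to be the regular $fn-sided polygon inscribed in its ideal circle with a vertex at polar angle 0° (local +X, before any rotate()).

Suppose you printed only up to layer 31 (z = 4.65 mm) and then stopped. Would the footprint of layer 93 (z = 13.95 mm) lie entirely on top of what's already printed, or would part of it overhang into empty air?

entirely on top

Compare the two slices. At z = 4.65: the cube is present — its section is the full 15×12.5 rectangle (area 187.50 mm²); the cylinder at (7, 0.5) does not reach this height (z outside [14.5, 39.5]); the cylinder at (1.5, 5) does not reach this height (z outside [22, 32.5]); Taking the union: only the 15×12.5 cube is present, so the union is just that shape — area = 187.50 mm²; (whole slice rotated 5° about Z — lengths, areas and connectivity unchanged). At z = 13.95: the 15×12.5 cube contributes its full rectangle (area 187.50 mm²); the cylinder at (7, 0.5) is absent (z outside [14.5, 39.5]); the cylinder at (1.5, 5) is absent (z outside [22, 32.5]); Merging all regions: only the 15×12.5 cube is present, so the union is just that shape — area = 187.50 mm²; (whole slice rotated 5° about Z — lengths, areas and connectivity unchanged). Checking containment: the cross-section at z = 13.95 is a subset of the cross-section at z = 4.65.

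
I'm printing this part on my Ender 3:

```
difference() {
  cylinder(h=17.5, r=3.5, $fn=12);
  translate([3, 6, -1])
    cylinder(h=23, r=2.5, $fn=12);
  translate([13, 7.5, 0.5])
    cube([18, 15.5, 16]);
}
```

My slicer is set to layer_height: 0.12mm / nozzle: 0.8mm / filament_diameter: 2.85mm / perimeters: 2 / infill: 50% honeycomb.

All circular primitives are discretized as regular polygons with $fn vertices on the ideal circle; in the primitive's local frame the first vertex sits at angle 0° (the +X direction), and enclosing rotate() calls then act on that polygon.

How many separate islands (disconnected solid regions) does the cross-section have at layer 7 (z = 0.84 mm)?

1

At z = 0.84 mm: the r=3.5 cylinder contributes a regular 12-gon of circumradius 3.5; the r=2.5 cylinder at (3, 6) gives a regular 12-gon of circumradius 2.5 (constant along its height); the cube at (13, 7.5) (footprint 18×15.5) is included at this height; Subtracting the remaining from the first: starting from the r=3.5 cylinder, the r=2.5 cylinder at (3, 6) misses the remaining region (no effect); the 18×15.5 cube at (13, 7.5) misses the remaining region (no effect) — 1 connected region. Overall, the cross-section is a single solid region. Island count = 1.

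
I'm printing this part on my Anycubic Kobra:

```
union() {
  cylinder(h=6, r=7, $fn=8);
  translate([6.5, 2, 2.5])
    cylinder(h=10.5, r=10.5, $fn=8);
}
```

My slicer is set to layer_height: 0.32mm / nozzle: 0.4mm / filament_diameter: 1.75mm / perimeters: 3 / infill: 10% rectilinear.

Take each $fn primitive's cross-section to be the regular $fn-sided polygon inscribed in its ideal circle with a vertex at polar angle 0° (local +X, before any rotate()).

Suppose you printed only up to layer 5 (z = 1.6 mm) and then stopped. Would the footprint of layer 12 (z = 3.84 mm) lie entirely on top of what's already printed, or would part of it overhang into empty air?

Compare the two slices. At z = 1.6: the cylinder: section is a regular 8-gon, circumradius r=7 (area = (8/2)·7.000²·sin(360°/8) = 138.59 mm²); the cylinder at (6.5, 2) does not reach this height (z outside [2.5, 13]); Taking the union: only the r=7 cylinder is present, so the union is just that shape — area = 138.59 mm². At z = 3.84: the r=7 cylinder gives a regular 8-gon of circumradius 7 (constant along its height) (area = (8/2)·7.000²·sin(360°/8) = 138.59 mm²); the r=10.5 cylinder at (6.5, 2) gives a regular 8-gon of circumradius 10.5 (constant along its height) (area = (8/2)·10.500²·sin(360°/8) = 311.83 mm²); Combining (union): the regions partially overlap — summed areas 450.43 mm² minus the doubly-counted overlap 100.79 mm² gives 349.64 mm² — area = 349.64 mm². Checking containment: at z = 3.84 the cross-section extends beyond the z = 1.6 cross-section by about 211.04 mm².

part overhangs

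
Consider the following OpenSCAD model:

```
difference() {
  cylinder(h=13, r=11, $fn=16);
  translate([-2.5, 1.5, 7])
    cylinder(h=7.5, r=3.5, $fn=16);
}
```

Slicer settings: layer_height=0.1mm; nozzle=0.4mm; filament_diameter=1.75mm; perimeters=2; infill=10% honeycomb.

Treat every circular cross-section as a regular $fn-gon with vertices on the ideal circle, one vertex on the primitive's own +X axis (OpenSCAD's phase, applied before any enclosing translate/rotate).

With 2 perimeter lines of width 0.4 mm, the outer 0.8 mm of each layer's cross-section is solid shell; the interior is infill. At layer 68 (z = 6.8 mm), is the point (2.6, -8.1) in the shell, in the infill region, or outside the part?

infill

At z = 6.8 mm: the r=11 cylinder gives a regular 16-gon of circumradius 11 (constant along its height); the cylinder at (-2.5, 1.5) is absent (z outside [7, 14.5]); Subtracting the remaining from the first: none of the subtracted shapes is present at this height, so the r=11 cylinder is unchanged — 1 connected region. Overall, the cross-section is a single solid region. The nearest boundary edge runs (-0.00, -11.00)→(4.21, -10.16); distance from the point to it = 2.34 mm. The point is inside the cross-section and 2.34 mm from the nearest boundary — more than the 0.8 mm shell width (2 × 0.4), so it's in the infill interior.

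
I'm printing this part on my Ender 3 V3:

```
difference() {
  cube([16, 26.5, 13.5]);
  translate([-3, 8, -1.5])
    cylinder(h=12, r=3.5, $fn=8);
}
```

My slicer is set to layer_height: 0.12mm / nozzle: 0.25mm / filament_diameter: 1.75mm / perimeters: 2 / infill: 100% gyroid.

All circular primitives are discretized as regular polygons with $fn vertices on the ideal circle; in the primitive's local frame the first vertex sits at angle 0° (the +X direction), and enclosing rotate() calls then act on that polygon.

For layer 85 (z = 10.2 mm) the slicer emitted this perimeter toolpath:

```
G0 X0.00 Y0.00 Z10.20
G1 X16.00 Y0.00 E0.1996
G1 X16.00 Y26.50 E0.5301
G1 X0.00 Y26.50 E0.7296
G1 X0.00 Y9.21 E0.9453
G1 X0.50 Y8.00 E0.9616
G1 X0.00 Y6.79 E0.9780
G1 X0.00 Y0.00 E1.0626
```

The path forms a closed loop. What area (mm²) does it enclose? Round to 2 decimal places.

423.39 mm²

Apply the shoelace formula to the sequence of (X, Y) vertices; enclosed area = 423.39 mm².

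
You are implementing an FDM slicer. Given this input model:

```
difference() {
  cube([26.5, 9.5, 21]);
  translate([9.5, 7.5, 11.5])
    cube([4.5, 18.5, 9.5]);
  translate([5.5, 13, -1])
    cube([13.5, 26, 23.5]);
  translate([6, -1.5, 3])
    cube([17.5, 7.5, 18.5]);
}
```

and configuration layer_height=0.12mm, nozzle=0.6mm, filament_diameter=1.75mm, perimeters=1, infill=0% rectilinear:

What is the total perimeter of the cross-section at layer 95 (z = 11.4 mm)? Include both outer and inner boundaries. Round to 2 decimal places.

84.00 mm

At z = 11.4 mm: the cube is present — its section is the full 26.5×9.5 rectangle (perimeter 72.00 mm); the cube at (9.5, 7.5) is not intersected at this z (z outside [11.5, 21]); the 13.5×26 cube at (5.5, 13) contributes its full rectangle (perimeter 79.00 mm); the cube at (6, -1.5) is present — its section is the full 17.5×7.5 rectangle (perimeter 50.00 mm); Subtracting the remaining from the first: starting from the 26.5×9.5 cube, the 13.5×26 cube at (5.5, 13) misses the remaining region (no effect); the 17.5×7.5 cube at (6, -1.5) partially overlaps it — only the 105.00 mm² overlap (of its 131.25 mm²) is removed, clipping the outline — boundary = 84.00 mm. Overall, the cross-section is a single solid region. Total boundary length (outer) = 84.00 mm.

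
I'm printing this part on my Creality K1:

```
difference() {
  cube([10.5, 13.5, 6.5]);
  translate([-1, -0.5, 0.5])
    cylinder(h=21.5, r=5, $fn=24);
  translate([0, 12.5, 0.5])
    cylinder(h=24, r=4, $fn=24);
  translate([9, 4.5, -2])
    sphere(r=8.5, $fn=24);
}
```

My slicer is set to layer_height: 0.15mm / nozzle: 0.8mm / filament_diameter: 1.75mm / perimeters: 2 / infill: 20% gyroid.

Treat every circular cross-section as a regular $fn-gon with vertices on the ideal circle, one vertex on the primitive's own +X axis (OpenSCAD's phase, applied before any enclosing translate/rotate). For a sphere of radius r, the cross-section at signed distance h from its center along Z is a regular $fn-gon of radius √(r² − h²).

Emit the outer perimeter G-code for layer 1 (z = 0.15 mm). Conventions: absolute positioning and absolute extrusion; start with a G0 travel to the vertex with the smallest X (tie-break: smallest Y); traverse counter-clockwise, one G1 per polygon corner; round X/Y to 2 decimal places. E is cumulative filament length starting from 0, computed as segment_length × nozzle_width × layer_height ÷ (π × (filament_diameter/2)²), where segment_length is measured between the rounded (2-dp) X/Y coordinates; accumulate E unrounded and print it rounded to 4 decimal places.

At z = 0.15 mm: the 10.5×13.5 cube contributes its full rectangle; the cylinder at (-1, -0.5) is not intersected at this z (z outside [0.5, 22]); the cylinder at (0, 12.5) is absent (z outside [0.5, 24.5]); the sphere at (9, 4.5): section is a regular 24-gon, circumradius = √(r²−h²) = √(8.5²−2.15²) = 8.224; After the difference (first − rest): starting from the 10.5×13.5 cube, the r=8.5 sphere at (9, 4.5) partially overlaps it — only the 106.30 mm² overlap (of its 210.04 mm²) is removed, clipping the outline — 1 connected region. The outline is a single polygon with 14 vertices. Extrusion per mm of travel: 0.8 × 0.15 / (π × 0.875²) = 0.049890. Accumulating E over each segment gives final E = 2.3109.

G0 X0.00 Y0.00 Z0.15
G1 X2.18 Y0.00 E0.1088
G1 X1.88 Y0.39 E0.1333
G1 X1.06 Y2.37 E0.2402
G1 X0.78 Y4.50 E0.3474
G1 X1.06 Y6.63 E0.4546
G1 X1.88 Y8.61 E0.5615
G1 X3.19 Y10.31 E0.6686
G1 X4.89 Y11.62 E0.7757
G1 X6.87 Y12.44 E0.8826
G1 X9.00 Y12.72 E0.9898
G1 X10.50 Y12.53 E1.0652
G1 X10.50 Y13.50 E1.1136
G1 X0.00 Y13.50 E1.6374
G1 X0.00 Y0.00 E2.3109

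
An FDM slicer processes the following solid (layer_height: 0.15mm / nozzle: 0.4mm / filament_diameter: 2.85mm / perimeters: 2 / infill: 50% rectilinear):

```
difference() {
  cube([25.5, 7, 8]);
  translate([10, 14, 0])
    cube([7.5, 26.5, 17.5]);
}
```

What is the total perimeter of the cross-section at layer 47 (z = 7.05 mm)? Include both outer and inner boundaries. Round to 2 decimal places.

At z = 7.05 mm: the 25.5×7 cube contributes its full rectangle (perimeter 65.00 mm); the 7.5×26.5 cube at (10, 14) contributes its full rectangle (perimeter 68.00 mm); Taking the first minus the rest: starting from the 25.5×7 cube, the 7.5×26.5 cube at (10, 14) misses the remaining region (no effect) — boundary = 65.00 mm. Overall, the cross-section is a single solid region. Total boundary length (outer) = 65.00 mm.

65.00 mm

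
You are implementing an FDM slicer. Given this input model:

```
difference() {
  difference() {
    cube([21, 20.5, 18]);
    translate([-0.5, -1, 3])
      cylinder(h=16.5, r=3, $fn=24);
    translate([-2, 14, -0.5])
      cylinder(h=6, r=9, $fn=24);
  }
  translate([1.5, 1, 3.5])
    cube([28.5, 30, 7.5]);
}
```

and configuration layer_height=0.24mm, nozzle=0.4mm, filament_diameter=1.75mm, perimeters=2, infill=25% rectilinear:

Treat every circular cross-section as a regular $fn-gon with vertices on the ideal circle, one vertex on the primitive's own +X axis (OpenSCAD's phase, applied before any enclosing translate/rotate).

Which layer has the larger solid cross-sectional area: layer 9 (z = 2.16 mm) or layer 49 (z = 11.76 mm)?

Layer 9 (z = 2.16): the cube is present — its section is the full 21×20.5 rectangle (area 430.50 mm²); the cylinder at (-0.5, -1) is not intersected at this z (z outside [3, 19.5]); the cylinder at (-2, 14): section is a regular 24-gon, circumradius r=9 (area = (24/2)·9.000²·sin(360°/24) = 251.57 mm²); After the difference (first − rest): starting from the 21×20.5 cube (430.50 mm²), the r=9 cylinder at (-2, 14) partially overlaps it — only the 84.71 mm² overlap (of its 251.57 mm²) is removed, clipping the outline — area = 345.79 mm²; the cube at (1.5, 1) is not intersected at this z (z outside [3.5, 11]); Taking the first minus the rest: none of the subtracted shapes is present at this height, so the result so far is unchanged — area = 345.79 mm². So its area = 345.79 mm². Layer 49 (z = 11.76): the cube (footprint 21×20.5) is included at this height (area 430.50 mm²); the r=3 cylinder at (-0.5, -1) contributes a regular 24-gon of circumradius 3 (area = (24/2)·3.000²·sin(360°/24) = 27.95 mm²); the cylinder at (-2, 14) is not intersected at this z (z outside [-0.5, 5.5]); Taking the first minus the rest: starting from the 21×20.5 cube (430.50 mm²), the r=3 cylinder at (-0.5, -1) partially overlaps it — only the 3.08 mm² overlap (of its 27.95 mm²) is removed, clipping the outline — area = 427.42 mm²; the cube at (1.5, 1) does not reach this height (z outside [3.5, 11]); Taking the first minus the rest: none of the subtracted shapes is present at this height, so that combined region is unchanged — area = 427.42 mm². So its area = 427.42 mm². Layer 49 is larger (427.42 vs 345.79 mm²).

layer 49 (z = 11.76 mm)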